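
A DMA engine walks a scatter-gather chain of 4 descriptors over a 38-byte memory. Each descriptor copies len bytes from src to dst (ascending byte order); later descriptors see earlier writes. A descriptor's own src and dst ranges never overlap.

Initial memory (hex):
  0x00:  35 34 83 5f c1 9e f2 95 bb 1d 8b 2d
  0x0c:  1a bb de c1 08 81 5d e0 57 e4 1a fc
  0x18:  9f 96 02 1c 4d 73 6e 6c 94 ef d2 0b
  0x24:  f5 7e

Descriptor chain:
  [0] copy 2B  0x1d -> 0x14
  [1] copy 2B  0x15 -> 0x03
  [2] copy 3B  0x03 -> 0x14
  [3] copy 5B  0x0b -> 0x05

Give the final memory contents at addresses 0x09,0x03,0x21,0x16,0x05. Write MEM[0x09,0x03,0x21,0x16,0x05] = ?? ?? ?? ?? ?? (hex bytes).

MEM[0x09,0x03,0x21,0x16,0x05] = c1 6e ef 9e 2d

D0: mem[0x14..0x15] <- [73 6e]
D1: mem[0x03..0x04] <- [6e 1a]
D2: mem[0x14..0x16] <- [6e 1a 9e]
D3: mem[0x05..0x09] <- [2d 1a bb de c1]
query mem[0x09]=0xc1, mem[0x03]=0x6e, mem[0x21]=0xef, mem[0x16]=0x9e, mem[0x05]=0x2d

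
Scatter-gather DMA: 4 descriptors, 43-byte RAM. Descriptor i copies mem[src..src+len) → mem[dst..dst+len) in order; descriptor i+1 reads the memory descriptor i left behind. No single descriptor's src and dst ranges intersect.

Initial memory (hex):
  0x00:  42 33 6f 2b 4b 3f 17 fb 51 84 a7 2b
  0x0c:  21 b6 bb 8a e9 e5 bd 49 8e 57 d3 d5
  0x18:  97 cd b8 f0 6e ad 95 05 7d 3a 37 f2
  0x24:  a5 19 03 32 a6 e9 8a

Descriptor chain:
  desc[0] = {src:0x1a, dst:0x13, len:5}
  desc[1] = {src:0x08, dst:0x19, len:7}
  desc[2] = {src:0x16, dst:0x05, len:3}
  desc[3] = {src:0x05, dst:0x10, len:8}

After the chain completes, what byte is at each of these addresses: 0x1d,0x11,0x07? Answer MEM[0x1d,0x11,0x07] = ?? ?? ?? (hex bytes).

MEM[0x1d,0x11,0x07] = 21 95 97

#0 dst[0x13+5] := {0xb8,0xf0,0x6e,0xad,0x95}
#1 dst[0x19+7] := {0x51,0x84,0xa7,0x2b,0x21,0xb6,0xbb}
#2 dst[0x05+3] := {0xad,0x95,0x97}
#3 dst[0x10+8] := {0xad,0x95,0x97,0x51,0x84,0xa7,0x2b,0x21}
query mem[0x1d]=0x21, mem[0x11]=0x95, mem[0x07]=0x97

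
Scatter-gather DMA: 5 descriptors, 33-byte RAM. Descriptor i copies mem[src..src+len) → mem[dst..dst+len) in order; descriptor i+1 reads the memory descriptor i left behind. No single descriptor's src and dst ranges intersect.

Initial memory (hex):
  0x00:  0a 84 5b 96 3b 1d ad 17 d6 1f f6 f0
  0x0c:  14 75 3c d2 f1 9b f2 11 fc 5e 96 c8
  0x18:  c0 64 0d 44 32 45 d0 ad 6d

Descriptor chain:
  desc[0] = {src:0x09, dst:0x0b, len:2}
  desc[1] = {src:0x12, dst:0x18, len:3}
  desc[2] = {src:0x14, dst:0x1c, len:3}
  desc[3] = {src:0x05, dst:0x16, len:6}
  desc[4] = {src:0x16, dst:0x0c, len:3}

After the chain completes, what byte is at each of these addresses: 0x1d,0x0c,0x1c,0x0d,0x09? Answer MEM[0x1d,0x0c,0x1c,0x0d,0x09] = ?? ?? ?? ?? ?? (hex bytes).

MEM[0x1d,0x0c,0x1c,0x0d,0x09] = 5e 1d fc ad 1f

[0] 0x09->0x0b len=2 : 1f f6
[1] 0x12->0x18 len=3 : f2 11 fc
[2] 0x14->0x1c len=3 : fc 5e 96
[3] 0x05->0x16 len=6 : 1d ad 17 d6 1f f6
[4] 0x16->0x0c len=3 : 1d ad 17
query mem[0x1d]=0x5e, mem[0x0c]=0x1d, mem[0x1c]=0xfc, mem[0x0d]=0xad, mem[0x09]=0x1f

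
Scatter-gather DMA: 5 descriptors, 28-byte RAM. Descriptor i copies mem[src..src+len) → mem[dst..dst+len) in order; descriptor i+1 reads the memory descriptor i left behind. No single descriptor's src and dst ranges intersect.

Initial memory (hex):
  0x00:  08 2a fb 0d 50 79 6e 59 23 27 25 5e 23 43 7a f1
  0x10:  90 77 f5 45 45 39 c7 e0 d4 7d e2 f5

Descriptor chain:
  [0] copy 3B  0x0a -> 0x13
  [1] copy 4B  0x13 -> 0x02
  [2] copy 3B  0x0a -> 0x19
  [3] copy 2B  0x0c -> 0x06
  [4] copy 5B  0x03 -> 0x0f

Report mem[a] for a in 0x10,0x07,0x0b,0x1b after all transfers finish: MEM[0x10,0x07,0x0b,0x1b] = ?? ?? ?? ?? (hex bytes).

[0] 0x0a->0x13 len=3 : 25 5e 23
[1] 0x13->0x02 len=4 : 25 5e 23 c7
[2] 0x0a->0x19 len=3 : 25 5e 23
[3] 0x0c->0x06 len=2 : 23 43
[4] 0x03->0x0f len=5 : 5e 23 c7 23 43
query mem[0x10]=0x23, mem[0x07]=0x43, mem[0x0b]=0x5e, mem[0x1b]=0x23

MEM[0x10,0x07,0x0b,0x1b] = 23 43 5e 23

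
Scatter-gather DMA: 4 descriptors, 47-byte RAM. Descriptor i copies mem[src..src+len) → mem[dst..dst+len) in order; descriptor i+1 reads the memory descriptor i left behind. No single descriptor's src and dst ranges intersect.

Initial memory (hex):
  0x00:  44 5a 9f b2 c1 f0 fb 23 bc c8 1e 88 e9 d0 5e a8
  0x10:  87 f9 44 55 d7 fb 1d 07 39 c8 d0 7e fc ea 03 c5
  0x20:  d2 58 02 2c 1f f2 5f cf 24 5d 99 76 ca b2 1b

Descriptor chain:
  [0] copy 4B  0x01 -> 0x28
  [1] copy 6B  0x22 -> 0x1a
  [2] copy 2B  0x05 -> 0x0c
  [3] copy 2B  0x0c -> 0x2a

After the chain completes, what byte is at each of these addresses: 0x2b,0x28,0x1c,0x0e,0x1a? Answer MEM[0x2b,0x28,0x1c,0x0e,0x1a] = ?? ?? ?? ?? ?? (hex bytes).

  after D0: wrote 4B at 0x28 = 5a9fb2c1
  after D1: wrote 6B at 0x1a = 022c1ff25fcf
  after D2: wrote 2B at 0x0c = f0fb
  after D3: wrote 2B at 0x2a = f0fb
query mem[0x2b]=0xfb, mem[0x28]=0x5a, mem[0x1c]=0x1f, mem[0x0e]=0x5e, mem[0x1a]=0x02

MEM[0x2b,0x28,0x1c,0x0e,0x1a] = fb 5a 1f 5e 02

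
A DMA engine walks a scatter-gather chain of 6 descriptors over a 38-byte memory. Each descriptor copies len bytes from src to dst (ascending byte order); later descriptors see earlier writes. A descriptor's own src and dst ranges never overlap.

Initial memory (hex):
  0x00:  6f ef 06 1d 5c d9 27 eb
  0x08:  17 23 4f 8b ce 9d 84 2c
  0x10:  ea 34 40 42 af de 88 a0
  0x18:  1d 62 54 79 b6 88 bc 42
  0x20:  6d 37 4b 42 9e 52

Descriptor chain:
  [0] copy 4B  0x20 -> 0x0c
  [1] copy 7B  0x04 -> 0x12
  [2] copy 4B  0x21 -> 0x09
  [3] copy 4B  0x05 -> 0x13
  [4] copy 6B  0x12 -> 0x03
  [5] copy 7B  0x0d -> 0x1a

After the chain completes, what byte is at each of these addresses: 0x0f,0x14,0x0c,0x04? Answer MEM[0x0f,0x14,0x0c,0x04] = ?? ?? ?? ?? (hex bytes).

#0 dst[0x0c+4] := {0x6d,0x37,0x4b,0x42}
#1 dst[0x12+7] := {0x5c,0xd9,0x27,0xeb,0x17,0x23,0x4f}
#2 dst[0x09+4] := {0x37,0x4b,0x42,0x9e}
#3 dst[0x13+4] := {0xd9,0x27,0xeb,0x17}
#4 dst[0x03+6] := {0x5c,0xd9,0x27,0xeb,0x17,0x23}
#5 dst[0x1a+7] := {0x37,0x4b,0x42,0xea,0x34,0x5c,0xd9}
query mem[0x0f]=0x42, mem[0x14]=0x27, mem[0x0c]=0x9e, mem[0x04]=0xd9

MEM[0x0f,0x14,0x0c,0x04] = 42 27 9e d9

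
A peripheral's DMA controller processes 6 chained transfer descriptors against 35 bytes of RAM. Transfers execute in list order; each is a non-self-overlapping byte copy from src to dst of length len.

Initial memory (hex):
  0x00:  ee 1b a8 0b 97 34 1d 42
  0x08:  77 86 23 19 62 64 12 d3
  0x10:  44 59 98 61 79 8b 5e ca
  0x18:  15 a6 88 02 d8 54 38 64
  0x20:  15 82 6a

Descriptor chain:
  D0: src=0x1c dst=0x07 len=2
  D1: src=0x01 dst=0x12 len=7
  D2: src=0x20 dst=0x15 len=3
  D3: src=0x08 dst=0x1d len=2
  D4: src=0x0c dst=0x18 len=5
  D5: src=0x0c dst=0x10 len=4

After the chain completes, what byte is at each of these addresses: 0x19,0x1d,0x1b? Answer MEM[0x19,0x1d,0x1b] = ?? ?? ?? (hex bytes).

MEM[0x19,0x1d,0x1b] = 64 54 d3

D0: mem[0x07..0x08] <- [d8 54]
D1: mem[0x12..0x18] <- [1b a8 0b 97 34 1d d8]
D2: mem[0x15..0x17] <- [15 82 6a]
D3: mem[0x1d..0x1e] <- [54 86]
D4: mem[0x18..0x1c] <- [62 64 12 d3 44]
D5: mem[0x10..0x13] <- [62 64 12 d3]
query mem[0x19]=0x64, mem[0x1d]=0x54, mem[0x1b]=0xd3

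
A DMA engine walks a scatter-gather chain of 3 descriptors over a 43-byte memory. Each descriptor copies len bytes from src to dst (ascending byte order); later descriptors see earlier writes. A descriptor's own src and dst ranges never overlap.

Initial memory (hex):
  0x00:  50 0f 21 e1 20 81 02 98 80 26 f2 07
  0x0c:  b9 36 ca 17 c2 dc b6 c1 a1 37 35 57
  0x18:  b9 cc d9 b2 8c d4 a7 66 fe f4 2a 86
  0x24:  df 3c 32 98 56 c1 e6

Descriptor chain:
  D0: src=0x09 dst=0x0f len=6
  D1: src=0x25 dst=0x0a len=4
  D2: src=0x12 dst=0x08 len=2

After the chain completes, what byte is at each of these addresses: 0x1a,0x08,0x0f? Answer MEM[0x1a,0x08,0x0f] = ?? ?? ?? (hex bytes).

MEM[0x1a,0x08,0x0f] = d9 b9 26

[0] 0x09->0x0f len=6 : 26 f2 07 b9 36 ca
[1] 0x25->0x0a len=4 : 3c 32 98 56
[2] 0x12->0x08 len=2 : b9 36
query mem[0x1a]=0xd9, mem[0x08]=0xb9, mem[0x0f]=0x26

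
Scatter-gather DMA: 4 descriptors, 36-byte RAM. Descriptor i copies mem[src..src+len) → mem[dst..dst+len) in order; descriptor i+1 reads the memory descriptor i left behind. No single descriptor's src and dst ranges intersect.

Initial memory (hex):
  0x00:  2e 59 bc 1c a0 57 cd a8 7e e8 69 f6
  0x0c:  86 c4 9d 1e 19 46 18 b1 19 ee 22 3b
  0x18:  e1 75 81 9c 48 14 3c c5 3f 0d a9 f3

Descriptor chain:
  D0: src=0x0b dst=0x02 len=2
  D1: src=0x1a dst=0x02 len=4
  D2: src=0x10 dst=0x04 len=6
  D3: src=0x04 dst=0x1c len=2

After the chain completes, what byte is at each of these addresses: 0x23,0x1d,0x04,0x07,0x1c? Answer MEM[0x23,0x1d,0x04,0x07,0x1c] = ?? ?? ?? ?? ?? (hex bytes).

MEM[0x23,0x1d,0x04,0x07,0x1c] = f3 46 19 b1 19

#0 dst[0x02+2] := {0xf6,0x86}
#1 dst[0x02+4] := {0x81,0x9c,0x48,0x14}
#2 dst[0x04+6] := {0x19,0x46,0x18,0xb1,0x19,0xee}
#3 dst[0x1c+2] := {0x19,0x46}
query mem[0x23]=0xf3, mem[0x1d]=0x46, mem[0x04]=0x19, mem[0x07]=0xb1, mem[0x1c]=0x19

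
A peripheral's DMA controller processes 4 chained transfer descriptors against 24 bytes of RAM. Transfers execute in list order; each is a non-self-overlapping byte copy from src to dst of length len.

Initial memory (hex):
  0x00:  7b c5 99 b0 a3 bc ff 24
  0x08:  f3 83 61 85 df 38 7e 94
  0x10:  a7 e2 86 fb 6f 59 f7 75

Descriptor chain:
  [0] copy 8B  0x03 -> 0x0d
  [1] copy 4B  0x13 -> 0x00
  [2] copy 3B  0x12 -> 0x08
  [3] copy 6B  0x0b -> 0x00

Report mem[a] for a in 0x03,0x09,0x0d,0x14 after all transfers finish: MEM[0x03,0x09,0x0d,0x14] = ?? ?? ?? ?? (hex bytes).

[0] 0x03->0x0d len=8 : b0 a3 bc ff 24 f3 83 61
[1] 0x13->0x00 len=4 : 83 61 59 f7
[2] 0x12->0x08 len=3 : f3 83 61
[3] 0x0b->0x00 len=6 : 85 df b0 a3 bc ff
query mem[0x03]=0xa3, mem[0x09]=0x83, mem[0x0d]=0xb0, mem[0x14]=0x61

MEM[0x03,0x09,0x0d,0x14] = a3 83 b0 61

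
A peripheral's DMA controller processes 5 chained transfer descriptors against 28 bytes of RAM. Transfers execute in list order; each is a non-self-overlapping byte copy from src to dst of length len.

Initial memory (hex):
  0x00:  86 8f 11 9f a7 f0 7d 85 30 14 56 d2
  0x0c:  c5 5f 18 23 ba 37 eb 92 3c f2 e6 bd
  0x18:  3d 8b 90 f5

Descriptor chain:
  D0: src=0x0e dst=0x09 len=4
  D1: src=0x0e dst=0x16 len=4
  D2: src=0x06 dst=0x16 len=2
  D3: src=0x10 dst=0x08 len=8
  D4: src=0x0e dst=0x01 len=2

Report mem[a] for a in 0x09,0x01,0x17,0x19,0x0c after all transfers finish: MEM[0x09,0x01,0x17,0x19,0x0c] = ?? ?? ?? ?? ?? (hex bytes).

#0 dst[0x09+4] := {0x18,0x23,0xba,0x37}
#1 dst[0x16+4] := {0x18,0x23,0xba,0x37}
#2 dst[0x16+2] := {0x7d,0x85}
#3 dst[0x08+8] := {0xba,0x37,0xeb,0x92,0x3c,0xf2,0x7d,0x85}
#4 dst[0x01+2] := {0x7d,0x85}
query mem[0x09]=0x37, mem[0x01]=0x7d, mem[0x17]=0x85, mem[0x19]=0x37, mem[0x0c]=0x3c

MEM[0x09,0x01,0x17,0x19,0x0c] = 37 7d 85 37 3c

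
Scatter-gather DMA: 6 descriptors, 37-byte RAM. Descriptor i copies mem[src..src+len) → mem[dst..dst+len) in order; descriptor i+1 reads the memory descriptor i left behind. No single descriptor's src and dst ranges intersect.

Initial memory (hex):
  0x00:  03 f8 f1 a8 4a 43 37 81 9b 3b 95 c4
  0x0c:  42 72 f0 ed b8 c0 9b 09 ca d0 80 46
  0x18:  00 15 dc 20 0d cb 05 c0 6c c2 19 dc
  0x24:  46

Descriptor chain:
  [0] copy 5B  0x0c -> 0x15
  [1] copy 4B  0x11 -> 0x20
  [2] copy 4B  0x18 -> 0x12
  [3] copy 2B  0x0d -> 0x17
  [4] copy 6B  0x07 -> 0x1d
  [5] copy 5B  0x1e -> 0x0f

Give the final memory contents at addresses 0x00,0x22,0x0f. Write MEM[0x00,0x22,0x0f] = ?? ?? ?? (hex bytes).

#0 dst[0x15+5] := {0x42,0x72,0xf0,0xed,0xb8}
#1 dst[0x20+4] := {0xc0,0x9b,0x09,0xca}
#2 dst[0x12+4] := {0xed,0xb8,0xdc,0x20}
#3 dst[0x17+2] := {0x72,0xf0}
#4 dst[0x1d+6] := {0x81,0x9b,0x3b,0x95,0xc4,0x42}
#5 dst[0x0f+5] := {0x9b,0x3b,0x95,0xc4,0x42}
query mem[0x00]=0x03, mem[0x22]=0x42, mem[0x0f]=0x9b

MEM[0x00,0x22,0x0f] = 03 42 9b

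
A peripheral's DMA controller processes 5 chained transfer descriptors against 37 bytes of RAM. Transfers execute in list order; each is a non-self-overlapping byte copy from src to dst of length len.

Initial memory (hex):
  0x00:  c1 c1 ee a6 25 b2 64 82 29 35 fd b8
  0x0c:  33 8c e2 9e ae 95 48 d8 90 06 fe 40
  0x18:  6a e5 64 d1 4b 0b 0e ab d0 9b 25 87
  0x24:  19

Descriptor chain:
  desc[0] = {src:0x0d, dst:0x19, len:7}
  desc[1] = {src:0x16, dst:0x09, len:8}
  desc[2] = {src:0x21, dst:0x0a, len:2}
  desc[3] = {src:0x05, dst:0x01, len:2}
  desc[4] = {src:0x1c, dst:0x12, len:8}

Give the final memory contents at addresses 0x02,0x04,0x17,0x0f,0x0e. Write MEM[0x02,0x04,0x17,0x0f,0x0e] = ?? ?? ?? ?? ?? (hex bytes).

#0 dst[0x19+7] := {0x8c,0xe2,0x9e,0xae,0x95,0x48,0xd8}
#1 dst[0x09+8] := {0xfe,0x40,0x6a,0x8c,0xe2,0x9e,0xae,0x95}
#2 dst[0x0a+2] := {0x9b,0x25}
#3 dst[0x01+2] := {0xb2,0x64}
#4 dst[0x12+8] := {0xae,0x95,0x48,0xd8,0xd0,0x9b,0x25,0x87}
query mem[0x02]=0x64, mem[0x04]=0x25, mem[0x17]=0x9b, mem[0x0f]=0xae, mem[0x0e]=0x9e

MEM[0x02,0x04,0x17,0x0f,0x0e] = 64 25 9b ae 9e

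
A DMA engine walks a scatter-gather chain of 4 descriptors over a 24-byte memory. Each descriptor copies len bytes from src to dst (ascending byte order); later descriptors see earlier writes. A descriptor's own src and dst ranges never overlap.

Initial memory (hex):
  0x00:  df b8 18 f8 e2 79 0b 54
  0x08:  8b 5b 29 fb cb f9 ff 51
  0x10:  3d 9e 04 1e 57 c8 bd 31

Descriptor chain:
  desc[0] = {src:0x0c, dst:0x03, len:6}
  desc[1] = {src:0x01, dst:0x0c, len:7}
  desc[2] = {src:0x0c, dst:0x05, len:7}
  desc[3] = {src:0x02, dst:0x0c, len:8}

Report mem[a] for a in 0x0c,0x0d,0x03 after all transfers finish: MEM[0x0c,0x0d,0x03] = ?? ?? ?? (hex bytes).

MEM[0x0c,0x0d,0x03] = 18 cb cb

#0 dst[0x03+6] := {0xcb,0xf9,0xff,0x51,0x3d,0x9e}
#1 dst[0x0c+7] := {0xb8,0x18,0xcb,0xf9,0xff,0x51,0x3d}
#2 dst[0x05+7] := {0xb8,0x18,0xcb,0xf9,0xff,0x51,0x3d}
#3 dst[0x0c+8] := {0x18,0xcb,0xf9,0xb8,0x18,0xcb,0xf9,0xff}
query mem[0x0c]=0x18, mem[0x0d]=0xcb, mem[0x03]=0xcb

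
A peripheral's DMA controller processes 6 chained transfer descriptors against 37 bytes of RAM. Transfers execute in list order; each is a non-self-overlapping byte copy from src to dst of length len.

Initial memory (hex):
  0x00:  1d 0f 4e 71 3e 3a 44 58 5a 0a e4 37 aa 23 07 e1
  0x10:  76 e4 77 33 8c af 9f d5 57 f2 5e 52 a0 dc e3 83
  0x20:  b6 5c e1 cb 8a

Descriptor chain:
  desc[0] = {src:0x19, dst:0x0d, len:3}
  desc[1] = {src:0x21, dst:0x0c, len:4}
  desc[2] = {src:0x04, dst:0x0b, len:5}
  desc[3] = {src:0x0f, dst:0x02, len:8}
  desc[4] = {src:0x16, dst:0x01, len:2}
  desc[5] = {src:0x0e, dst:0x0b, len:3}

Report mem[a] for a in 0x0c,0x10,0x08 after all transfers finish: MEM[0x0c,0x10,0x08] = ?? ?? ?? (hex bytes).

MEM[0x0c,0x10,0x08] = 5a 76 af

#0 dst[0x0d+3] := {0xf2,0x5e,0x52}
#1 dst[0x0c+4] := {0x5c,0xe1,0xcb,0x8a}
#2 dst[0x0b+5] := {0x3e,0x3a,0x44,0x58,0x5a}
#3 dst[0x02+8] := {0x5a,0x76,0xe4,0x77,0x33,0x8c,0xaf,0x9f}
#4 dst[0x01+2] := {0x9f,0xd5}
#5 dst[0x0b+3] := {0x58,0x5a,0x76}
query mem[0x0c]=0x5a, mem[0x10]=0x76, mem[0x08]=0xaf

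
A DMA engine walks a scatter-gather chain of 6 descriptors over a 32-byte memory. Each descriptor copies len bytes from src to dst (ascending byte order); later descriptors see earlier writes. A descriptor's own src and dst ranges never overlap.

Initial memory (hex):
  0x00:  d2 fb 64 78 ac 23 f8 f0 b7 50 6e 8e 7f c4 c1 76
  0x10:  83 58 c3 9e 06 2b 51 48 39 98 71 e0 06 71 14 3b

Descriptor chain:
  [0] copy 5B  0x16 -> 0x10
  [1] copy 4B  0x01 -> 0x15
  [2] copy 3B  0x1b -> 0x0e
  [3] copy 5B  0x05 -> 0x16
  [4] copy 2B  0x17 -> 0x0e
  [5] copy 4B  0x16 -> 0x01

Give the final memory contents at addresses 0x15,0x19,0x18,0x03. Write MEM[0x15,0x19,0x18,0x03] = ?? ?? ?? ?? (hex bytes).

D0: mem[0x10..0x14] <- [51 48 39 98 71]
D1: mem[0x15..0x18] <- [fb 64 78 ac]
D2: mem[0x0e..0x10] <- [e0 06 71]
D3: mem[0x16..0x1a] <- [23 f8 f0 b7 50]
D4: mem[0x0e..0x0f] <- [f8 f0]
D5: mem[0x01..0x04] <- [23 f8 f0 b7]
query mem[0x15]=0xfb, mem[0x19]=0xb7, mem[0x18]=0xf0, mem[0x03]=0xf0

MEM[0x15,0x19,0x18,0x03] = fb b7 f0 f0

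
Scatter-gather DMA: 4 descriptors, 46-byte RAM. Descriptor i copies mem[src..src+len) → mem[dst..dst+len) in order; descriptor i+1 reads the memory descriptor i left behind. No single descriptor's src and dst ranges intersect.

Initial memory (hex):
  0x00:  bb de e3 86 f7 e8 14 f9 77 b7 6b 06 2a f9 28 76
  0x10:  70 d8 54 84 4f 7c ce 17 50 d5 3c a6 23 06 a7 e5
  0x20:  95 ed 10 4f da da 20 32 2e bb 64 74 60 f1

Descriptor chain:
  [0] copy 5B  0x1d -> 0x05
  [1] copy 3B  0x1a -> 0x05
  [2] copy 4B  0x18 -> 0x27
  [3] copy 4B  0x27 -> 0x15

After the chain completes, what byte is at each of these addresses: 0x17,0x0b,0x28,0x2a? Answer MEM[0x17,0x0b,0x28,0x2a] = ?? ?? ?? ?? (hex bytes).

MEM[0x17,0x0b,0x28,0x2a] = 3c 06 d5 a6

  after D0: wrote 5B at 0x05 = 06a7e595ed
  after D1: wrote 3B at 0x05 = 3ca623
  after D2: wrote 4B at 0x27 = 50d53ca6
  after D3: wrote 4B at 0x15 = 50d53ca6
query mem[0x17]=0x3c, mem[0x0b]=0x06, mem[0x28]=0xd5, mem[0x2a]=0xa6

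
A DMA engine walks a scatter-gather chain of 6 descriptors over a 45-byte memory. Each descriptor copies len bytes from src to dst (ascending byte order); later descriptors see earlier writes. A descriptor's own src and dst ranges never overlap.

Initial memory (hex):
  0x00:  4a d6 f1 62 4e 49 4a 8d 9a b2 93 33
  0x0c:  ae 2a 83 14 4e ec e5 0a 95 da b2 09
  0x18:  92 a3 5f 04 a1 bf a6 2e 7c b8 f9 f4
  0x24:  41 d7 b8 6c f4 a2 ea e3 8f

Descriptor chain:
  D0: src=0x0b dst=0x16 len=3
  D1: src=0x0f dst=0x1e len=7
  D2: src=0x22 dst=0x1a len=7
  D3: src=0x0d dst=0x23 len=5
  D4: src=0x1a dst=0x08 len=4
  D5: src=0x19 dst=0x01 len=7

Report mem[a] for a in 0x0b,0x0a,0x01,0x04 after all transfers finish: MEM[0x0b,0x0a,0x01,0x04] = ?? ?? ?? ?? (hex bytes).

[0] 0x0b->0x16 len=3 : 33 ae 2a
[1] 0x0f->0x1e len=7 : 14 4e ec e5 0a 95 da
[2] 0x22->0x1a len=7 : 0a 95 da d7 b8 6c f4
[3] 0x0d->0x23 len=5 : 2a 83 14 4e ec
[4] 0x1a->0x08 len=4 : 0a 95 da d7
[5] 0x19->0x01 len=7 : a3 0a 95 da d7 b8 6c
query mem[0x0b]=0xd7, mem[0x0a]=0xda, mem[0x01]=0xa3, mem[0x04]=0xda

MEM[0x0b,0x0a,0x01,0x04] = d7 da a3 da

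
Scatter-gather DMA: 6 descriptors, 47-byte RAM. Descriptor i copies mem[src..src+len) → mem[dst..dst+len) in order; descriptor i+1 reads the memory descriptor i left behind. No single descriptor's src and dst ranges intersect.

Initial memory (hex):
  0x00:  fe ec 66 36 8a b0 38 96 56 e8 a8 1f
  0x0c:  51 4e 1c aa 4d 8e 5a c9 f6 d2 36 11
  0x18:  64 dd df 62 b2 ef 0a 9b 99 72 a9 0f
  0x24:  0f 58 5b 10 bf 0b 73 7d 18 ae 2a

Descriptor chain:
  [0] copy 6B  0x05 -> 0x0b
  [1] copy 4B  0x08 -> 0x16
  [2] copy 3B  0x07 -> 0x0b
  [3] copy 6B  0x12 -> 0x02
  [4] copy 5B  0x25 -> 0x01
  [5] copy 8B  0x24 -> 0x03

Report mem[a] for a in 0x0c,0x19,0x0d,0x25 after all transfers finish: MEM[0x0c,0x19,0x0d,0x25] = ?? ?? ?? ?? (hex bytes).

D0: mem[0x0b..0x10] <- [b0 38 96 56 e8 a8]
D1: mem[0x16..0x19] <- [56 e8 a8 b0]
D2: mem[0x0b..0x0d] <- [96 56 e8]
D3: mem[0x02..0x07] <- [5a c9 f6 d2 56 e8]
D4: mem[0x01..0x05] <- [58 5b 10 bf 0b]
D5: mem[0x03..0x0a] <- [0f 58 5b 10 bf 0b 73 7d]
query mem[0x0c]=0x56, mem[0x19]=0xb0, mem[0x0d]=0xe8, mem[0x25]=0x58

MEM[0x0c,0x19,0x0d,0x25] = 56 b0 e8 58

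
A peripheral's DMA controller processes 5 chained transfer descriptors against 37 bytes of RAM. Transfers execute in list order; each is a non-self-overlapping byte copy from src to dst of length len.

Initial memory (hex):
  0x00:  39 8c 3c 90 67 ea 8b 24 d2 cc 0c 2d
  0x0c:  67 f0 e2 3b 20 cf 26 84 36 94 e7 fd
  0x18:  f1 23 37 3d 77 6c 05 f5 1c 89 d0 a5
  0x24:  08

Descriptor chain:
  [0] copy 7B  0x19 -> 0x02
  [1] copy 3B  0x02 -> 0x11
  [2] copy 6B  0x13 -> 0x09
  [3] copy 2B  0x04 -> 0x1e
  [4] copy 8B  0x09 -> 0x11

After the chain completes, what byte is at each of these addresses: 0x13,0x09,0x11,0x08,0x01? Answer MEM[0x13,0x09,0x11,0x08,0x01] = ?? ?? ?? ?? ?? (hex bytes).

[0] 0x19->0x02 len=7 : 23 37 3d 77 6c 05 f5
[1] 0x02->0x11 len=3 : 23 37 3d
[2] 0x13->0x09 len=6 : 3d 36 94 e7 fd f1
[3] 0x04->0x1e len=2 : 3d 77
[4] 0x09->0x11 len=8 : 3d 36 94 e7 fd f1 3b 20
query mem[0x13]=0x94, mem[0x09]=0x3d, mem[0x11]=0x3d, mem[0x08]=0xf5, mem[0x01]=0x8c

MEM[0x13,0x09,0x11,0x08,0x01] = 94 3d 3d f5 8c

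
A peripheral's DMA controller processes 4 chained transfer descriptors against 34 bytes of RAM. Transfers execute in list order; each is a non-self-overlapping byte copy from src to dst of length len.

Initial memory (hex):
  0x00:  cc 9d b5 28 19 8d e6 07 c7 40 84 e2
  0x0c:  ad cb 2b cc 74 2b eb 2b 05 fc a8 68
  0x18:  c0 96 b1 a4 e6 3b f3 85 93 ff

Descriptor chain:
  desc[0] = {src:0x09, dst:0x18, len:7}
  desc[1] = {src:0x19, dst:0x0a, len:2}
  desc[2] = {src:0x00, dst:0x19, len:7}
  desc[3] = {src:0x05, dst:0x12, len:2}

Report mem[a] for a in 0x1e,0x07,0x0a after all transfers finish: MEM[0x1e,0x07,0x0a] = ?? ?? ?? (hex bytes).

MEM[0x1e,0x07,0x0a] = 8d 07 84

  after D0: wrote 7B at 0x18 = 4084e2adcb2bcc
  after D1: wrote 2B at 0x0a = 84e2
  after D2: wrote 7B at 0x19 = cc9db528198de6
  after D3: wrote 2B at 0x12 = 8de6
query mem[0x1e]=0x8d, mem[0x07]=0x07, mem[0x0a]=0x84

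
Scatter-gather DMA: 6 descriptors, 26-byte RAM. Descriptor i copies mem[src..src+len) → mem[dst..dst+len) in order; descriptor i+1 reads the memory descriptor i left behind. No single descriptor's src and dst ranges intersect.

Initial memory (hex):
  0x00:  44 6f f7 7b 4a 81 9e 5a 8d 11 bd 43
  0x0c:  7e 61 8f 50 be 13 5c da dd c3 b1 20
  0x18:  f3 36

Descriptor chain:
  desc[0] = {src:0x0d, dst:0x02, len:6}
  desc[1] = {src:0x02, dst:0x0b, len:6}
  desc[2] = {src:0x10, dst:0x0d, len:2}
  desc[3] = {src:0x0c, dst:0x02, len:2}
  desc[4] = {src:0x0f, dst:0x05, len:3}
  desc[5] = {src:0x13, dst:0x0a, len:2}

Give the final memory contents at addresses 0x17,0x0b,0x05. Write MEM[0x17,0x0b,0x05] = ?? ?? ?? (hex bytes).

MEM[0x17,0x0b,0x05] = 20 dd 13

  after D0: wrote 6B at 0x02 = 618f50be135c
  after D1: wrote 6B at 0x0b = 618f50be135c
  after D2: wrote 2B at 0x0d = 5c13
  after D3: wrote 2B at 0x02 = 8f5c
  after D4: wrote 3B at 0x05 = 135c13
  after D5: wrote 2B at 0x0a = dadd
query mem[0x17]=0x20, mem[0x0b]=0xdd, mem[0x05]=0x13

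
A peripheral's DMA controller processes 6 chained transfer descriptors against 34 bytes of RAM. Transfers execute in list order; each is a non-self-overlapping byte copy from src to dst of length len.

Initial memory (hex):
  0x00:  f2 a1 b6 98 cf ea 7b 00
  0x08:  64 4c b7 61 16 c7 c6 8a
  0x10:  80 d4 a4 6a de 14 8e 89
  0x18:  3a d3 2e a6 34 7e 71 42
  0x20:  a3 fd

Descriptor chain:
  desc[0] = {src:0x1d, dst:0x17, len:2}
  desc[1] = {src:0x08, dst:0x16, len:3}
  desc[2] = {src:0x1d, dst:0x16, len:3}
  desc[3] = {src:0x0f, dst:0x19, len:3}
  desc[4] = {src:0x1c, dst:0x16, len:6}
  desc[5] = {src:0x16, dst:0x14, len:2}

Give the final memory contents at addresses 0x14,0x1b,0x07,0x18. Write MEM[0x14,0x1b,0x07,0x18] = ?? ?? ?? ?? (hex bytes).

[0] 0x1d->0x17 len=2 : 7e 71
[1] 0x08->0x16 len=3 : 64 4c b7
[2] 0x1d->0x16 len=3 : 7e 71 42
[3] 0x0f->0x19 len=3 : 8a 80 d4
[4] 0x1c->0x16 len=6 : 34 7e 71 42 a3 fd
[5] 0x16->0x14 len=2 : 34 7e
query mem[0x14]=0x34, mem[0x1b]=0xfd, mem[0x07]=0x00, mem[0x18]=0x71

MEM[0x14,0x1b,0x07,0x18] = 34 fd 00 71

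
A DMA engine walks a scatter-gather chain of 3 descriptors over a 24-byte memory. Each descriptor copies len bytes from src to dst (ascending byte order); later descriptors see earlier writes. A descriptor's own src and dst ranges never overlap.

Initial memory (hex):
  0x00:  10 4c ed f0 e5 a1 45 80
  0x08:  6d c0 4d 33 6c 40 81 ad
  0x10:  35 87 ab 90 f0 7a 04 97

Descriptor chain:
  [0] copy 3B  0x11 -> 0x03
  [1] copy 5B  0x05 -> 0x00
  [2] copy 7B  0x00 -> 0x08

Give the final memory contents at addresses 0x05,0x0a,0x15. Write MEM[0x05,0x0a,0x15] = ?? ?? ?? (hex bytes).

MEM[0x05,0x0a,0x15] = 90 80 7a

#0 dst[0x03+3] := {0x87,0xab,0x90}
#1 dst[0x00+5] := {0x90,0x45,0x80,0x6d,0xc0}
#2 dst[0x08+7] := {0x90,0x45,0x80,0x6d,0xc0,0x90,0x45}
query mem[0x05]=0x90, mem[0x0a]=0x80, mem[0x15]=0x7a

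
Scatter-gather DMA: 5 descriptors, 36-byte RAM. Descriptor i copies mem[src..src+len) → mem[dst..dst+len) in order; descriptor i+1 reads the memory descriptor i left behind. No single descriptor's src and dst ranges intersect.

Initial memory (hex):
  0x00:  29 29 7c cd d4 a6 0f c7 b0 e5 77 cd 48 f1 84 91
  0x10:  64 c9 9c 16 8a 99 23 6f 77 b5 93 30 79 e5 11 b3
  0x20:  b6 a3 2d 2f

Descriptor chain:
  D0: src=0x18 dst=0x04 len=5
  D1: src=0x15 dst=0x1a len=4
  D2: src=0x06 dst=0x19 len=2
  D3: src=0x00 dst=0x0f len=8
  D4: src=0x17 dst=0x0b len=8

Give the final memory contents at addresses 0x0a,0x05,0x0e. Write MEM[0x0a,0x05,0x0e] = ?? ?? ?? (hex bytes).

MEM[0x0a,0x05,0x0e] = 77 b5 30

[0] 0x18->0x04 len=5 : 77 b5 93 30 79
[1] 0x15->0x1a len=4 : 99 23 6f 77
[2] 0x06->0x19 len=2 : 93 30
[3] 0x00->0x0f len=8 : 29 29 7c cd 77 b5 93 30
[4] 0x17->0x0b len=8 : 6f 77 93 30 23 6f 77 11
query mem[0x0a]=0x77, mem[0x05]=0xb5, mem[0x0e]=0x30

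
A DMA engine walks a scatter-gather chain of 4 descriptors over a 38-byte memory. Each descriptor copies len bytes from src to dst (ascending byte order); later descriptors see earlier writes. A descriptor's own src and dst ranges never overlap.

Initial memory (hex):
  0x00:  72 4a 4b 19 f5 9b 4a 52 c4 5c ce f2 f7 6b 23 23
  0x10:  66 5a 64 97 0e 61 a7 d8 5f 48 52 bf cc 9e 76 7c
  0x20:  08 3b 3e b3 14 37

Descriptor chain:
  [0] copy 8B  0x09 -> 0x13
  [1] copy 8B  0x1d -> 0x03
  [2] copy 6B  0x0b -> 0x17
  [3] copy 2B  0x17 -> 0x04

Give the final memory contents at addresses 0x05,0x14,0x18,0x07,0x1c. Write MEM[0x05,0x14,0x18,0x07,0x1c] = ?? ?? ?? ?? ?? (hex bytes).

MEM[0x05,0x14,0x18,0x07,0x1c] = f7 ce f7 3b 66

  after D0: wrote 8B at 0x13 = 5ccef2f76b232366
  after D1: wrote 8B at 0x03 = 9e767c083b3eb314
  after D2: wrote 6B at 0x17 = f2f76b232366
  after D3: wrote 2B at 0x04 = f2f7
query mem[0x05]=0xf7, mem[0x14]=0xce, mem[0x18]=0xf7, mem[0x07]=0x3b, mem[0x1c]=0x66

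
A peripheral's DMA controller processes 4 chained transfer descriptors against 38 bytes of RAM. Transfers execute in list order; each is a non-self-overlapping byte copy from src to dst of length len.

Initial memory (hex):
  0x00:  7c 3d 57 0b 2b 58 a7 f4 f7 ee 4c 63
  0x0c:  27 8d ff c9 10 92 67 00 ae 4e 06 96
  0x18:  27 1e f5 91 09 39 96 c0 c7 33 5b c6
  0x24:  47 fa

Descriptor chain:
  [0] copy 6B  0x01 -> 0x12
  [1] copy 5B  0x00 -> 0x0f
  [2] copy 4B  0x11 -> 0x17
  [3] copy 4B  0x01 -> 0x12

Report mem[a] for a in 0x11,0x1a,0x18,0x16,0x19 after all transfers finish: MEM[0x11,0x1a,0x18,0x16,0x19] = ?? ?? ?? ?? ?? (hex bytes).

[0] 0x01->0x12 len=6 : 3d 57 0b 2b 58 a7
[1] 0x00->0x0f len=5 : 7c 3d 57 0b 2b
[2] 0x11->0x17 len=4 : 57 0b 2b 0b
[3] 0x01->0x12 len=4 : 3d 57 0b 2b
query mem[0x11]=0x57, mem[0x1a]=0x0b, mem[0x18]=0x0b, mem[0x16]=0x58, mem[0x19]=0x2b

MEM[0x11,0x1a,0x18,0x16,0x19] = 57 0b 0b 58 2b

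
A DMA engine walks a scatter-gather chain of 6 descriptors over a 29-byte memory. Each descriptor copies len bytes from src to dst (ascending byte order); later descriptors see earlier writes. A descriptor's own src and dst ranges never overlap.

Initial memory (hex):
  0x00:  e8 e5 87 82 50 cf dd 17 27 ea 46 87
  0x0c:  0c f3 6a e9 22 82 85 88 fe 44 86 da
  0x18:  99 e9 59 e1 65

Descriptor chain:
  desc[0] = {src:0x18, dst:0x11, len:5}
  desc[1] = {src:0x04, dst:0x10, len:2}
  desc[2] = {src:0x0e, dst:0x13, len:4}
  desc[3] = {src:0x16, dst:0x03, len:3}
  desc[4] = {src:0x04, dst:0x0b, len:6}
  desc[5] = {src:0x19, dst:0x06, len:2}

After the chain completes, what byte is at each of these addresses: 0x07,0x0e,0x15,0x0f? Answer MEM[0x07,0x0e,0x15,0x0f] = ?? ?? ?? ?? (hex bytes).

MEM[0x07,0x0e,0x15,0x0f] = 59 17 50 27

  after D0: wrote 5B at 0x11 = 99e959e165
  after D1: wrote 2B at 0x10 = 50cf
  after D2: wrote 4B at 0x13 = 6ae950cf
  after D3: wrote 3B at 0x03 = cfda99
  after D4: wrote 6B at 0x0b = da99dd1727ea
  after D5: wrote 2B at 0x06 = e959
query mem[0x07]=0x59, mem[0x0e]=0x17, mem[0x15]=0x50, mem[0x0f]=0x27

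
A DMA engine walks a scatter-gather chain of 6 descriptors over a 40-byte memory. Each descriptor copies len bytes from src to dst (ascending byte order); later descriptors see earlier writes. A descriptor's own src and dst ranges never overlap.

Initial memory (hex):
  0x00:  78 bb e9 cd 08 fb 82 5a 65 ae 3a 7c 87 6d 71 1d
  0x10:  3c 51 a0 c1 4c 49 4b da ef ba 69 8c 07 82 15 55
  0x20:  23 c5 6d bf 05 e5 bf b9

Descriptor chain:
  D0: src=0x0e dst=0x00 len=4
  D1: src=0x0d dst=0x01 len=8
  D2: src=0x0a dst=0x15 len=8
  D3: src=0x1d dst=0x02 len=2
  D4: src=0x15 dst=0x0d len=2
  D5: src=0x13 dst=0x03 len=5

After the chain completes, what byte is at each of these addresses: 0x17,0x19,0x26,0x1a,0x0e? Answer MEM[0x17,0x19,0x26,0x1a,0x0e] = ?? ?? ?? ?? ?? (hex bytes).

MEM[0x17,0x19,0x26,0x1a,0x0e] = 87 71 bf 1d 7c

#0 dst[0x00+4] := {0x71,0x1d,0x3c,0x51}
#1 dst[0x01+8] := {0x6d,0x71,0x1d,0x3c,0x51,0xa0,0xc1,0x4c}
#2 dst[0x15+8] := {0x3a,0x7c,0x87,0x6d,0x71,0x1d,0x3c,0x51}
#3 dst[0x02+2] := {0x82,0x15}
#4 dst[0x0d+2] := {0x3a,0x7c}
#5 dst[0x03+5] := {0xc1,0x4c,0x3a,0x7c,0x87}
query mem[0x17]=0x87, mem[0x19]=0x71, mem[0x26]=0xbf, mem[0x1a]=0x1d, mem[0x0e]=0x7c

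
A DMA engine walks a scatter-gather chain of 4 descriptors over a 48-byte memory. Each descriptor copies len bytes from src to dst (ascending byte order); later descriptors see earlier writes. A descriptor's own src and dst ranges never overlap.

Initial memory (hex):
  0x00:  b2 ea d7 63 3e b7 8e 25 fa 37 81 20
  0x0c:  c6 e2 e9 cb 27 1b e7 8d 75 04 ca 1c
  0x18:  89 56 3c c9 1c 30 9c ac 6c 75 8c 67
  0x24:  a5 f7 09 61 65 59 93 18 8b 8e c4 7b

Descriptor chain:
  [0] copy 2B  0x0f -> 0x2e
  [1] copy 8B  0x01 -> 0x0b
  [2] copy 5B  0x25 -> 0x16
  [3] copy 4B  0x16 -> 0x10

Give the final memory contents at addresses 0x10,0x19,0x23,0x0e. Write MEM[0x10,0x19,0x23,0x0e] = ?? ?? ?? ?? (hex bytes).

MEM[0x10,0x19,0x23,0x0e] = f7 65 67 3e

[0] 0x0f->0x2e len=2 : cb 27
[1] 0x01->0x0b len=8 : ea d7 63 3e b7 8e 25 fa
[2] 0x25->0x16 len=5 : f7 09 61 65 59
[3] 0x16->0x10 len=4 : f7 09 61 65
query mem[0x10]=0xf7, mem[0x19]=0x65, mem[0x23]=0x67, mem[0x0e]=0x3e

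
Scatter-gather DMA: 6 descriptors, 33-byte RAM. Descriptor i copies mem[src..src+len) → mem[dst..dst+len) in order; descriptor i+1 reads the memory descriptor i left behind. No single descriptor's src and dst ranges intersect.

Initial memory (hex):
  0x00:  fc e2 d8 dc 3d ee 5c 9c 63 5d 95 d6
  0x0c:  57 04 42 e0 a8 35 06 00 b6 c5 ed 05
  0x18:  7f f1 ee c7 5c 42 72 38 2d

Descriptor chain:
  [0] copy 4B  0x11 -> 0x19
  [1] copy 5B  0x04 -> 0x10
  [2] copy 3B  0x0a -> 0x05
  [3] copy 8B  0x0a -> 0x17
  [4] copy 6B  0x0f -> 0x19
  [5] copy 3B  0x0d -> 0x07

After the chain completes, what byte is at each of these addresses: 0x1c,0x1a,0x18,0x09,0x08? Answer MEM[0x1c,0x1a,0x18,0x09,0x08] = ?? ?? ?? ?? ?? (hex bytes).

MEM[0x1c,0x1a,0x18,0x09,0x08] = 5c 3d d6 e0 42

#0 dst[0x19+4] := {0x35,0x06,0x00,0xb6}
#1 dst[0x10+5] := {0x3d,0xee,0x5c,0x9c,0x63}
#2 dst[0x05+3] := {0x95,0xd6,0x57}
#3 dst[0x17+8] := {0x95,0xd6,0x57,0x04,0x42,0xe0,0x3d,0xee}
#4 dst[0x19+6] := {0xe0,0x3d,0xee,0x5c,0x9c,0x63}
#5 dst[0x07+3] := {0x04,0x42,0xe0}
query mem[0x1c]=0x5c, mem[0x1a]=0x3d, mem[0x18]=0xd6, mem[0x09]=0xe0, mem[0x08]=0x42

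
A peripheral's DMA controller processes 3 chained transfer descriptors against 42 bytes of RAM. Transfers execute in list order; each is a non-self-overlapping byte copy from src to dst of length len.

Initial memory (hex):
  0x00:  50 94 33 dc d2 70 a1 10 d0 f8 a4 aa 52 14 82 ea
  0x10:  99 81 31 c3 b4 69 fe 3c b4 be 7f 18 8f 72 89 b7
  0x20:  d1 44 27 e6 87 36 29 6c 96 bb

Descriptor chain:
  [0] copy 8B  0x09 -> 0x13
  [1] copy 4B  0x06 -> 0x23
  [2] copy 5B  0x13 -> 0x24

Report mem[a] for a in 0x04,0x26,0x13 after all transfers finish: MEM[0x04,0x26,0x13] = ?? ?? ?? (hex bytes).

MEM[0x04,0x26,0x13] = d2 aa f8

  after D0: wrote 8B at 0x13 = f8a4aa521482ea99
  after D1: wrote 4B at 0x23 = a110d0f8
  after D2: wrote 5B at 0x24 = f8a4aa5214
query mem[0x04]=0xd2, mem[0x26]=0xaa, mem[0x13]=0xf8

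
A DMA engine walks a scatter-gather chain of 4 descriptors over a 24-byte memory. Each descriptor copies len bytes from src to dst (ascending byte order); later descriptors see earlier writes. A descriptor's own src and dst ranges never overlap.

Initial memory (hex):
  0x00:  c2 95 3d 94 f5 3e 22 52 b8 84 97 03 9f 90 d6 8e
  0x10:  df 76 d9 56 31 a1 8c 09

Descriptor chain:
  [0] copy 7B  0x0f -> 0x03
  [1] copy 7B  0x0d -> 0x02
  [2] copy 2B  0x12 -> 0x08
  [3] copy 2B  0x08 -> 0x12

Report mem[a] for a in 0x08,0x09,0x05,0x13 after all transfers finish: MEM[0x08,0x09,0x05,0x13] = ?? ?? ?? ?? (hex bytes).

MEM[0x08,0x09,0x05,0x13] = d9 56 df 56

  after D0: wrote 7B at 0x03 = 8edf76d95631a1
  after D1: wrote 7B at 0x02 = 90d68edf76d956
  after D2: wrote 2B at 0x08 = d956
  after D3: wrote 2B at 0x12 = d956
query mem[0x08]=0xd9, mem[0x09]=0x56, mem[0x05]=0xdf, mem[0x13]=0x56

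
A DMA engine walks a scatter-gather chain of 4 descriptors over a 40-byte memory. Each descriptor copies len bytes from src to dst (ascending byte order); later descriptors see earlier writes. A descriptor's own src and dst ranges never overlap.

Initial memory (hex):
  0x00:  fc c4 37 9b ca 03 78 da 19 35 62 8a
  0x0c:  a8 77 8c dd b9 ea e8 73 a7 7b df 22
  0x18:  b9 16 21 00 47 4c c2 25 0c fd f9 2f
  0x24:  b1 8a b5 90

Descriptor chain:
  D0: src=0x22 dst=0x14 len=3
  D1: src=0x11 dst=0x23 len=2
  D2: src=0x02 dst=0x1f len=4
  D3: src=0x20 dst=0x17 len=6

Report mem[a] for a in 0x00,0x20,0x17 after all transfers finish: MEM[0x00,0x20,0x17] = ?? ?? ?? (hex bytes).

  after D0: wrote 3B at 0x14 = f92fb1
  after D1: wrote 2B at 0x23 = eae8
  after D2: wrote 4B at 0x1f = 379bca03
  after D3: wrote 6B at 0x17 = 9bca03eae88a
query mem[0x00]=0xfc, mem[0x20]=0x9b, mem[0x17]=0x9b

MEM[0x00,0x20,0x17] = fc 9b 9b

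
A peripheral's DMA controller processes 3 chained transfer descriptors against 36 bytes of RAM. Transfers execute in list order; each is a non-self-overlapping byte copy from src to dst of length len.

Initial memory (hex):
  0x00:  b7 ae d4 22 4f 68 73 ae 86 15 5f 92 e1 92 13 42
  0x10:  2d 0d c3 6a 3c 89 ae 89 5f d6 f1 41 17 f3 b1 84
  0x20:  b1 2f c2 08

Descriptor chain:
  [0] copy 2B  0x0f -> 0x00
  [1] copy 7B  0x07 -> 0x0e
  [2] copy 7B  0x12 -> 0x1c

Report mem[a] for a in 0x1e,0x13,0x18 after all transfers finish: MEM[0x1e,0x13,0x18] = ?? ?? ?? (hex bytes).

[0] 0x0f->0x00 len=2 : 42 2d
[1] 0x07->0x0e len=7 : ae 86 15 5f 92 e1 92
[2] 0x12->0x1c len=7 : 92 e1 92 89 ae 89 5f
query mem[0x1e]=0x92, mem[0x13]=0xe1, mem[0x18]=0x5f

MEM[0x1e,0x13,0x18] = 92 e1 5f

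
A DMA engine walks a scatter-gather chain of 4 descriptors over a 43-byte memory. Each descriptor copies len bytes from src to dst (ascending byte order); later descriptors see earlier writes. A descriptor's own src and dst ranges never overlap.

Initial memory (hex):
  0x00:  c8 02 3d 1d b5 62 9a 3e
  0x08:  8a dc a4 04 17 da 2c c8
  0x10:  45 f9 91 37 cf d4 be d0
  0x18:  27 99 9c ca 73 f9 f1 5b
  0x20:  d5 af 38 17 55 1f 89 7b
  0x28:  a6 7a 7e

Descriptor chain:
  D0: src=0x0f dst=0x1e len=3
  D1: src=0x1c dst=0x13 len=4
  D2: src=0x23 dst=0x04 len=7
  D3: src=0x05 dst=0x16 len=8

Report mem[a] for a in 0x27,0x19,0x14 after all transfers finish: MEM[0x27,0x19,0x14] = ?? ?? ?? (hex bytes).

MEM[0x27,0x19,0x14] = 7b 7b f9

  after D0: wrote 3B at 0x1e = c845f9
  after D1: wrote 4B at 0x13 = 73f9c845
  after D2: wrote 7B at 0x04 = 17551f897ba67a
  after D3: wrote 8B at 0x16 = 551f897ba67a0417
query mem[0x27]=0x7b, mem[0x19]=0x7b, mem[0x14]=0xf9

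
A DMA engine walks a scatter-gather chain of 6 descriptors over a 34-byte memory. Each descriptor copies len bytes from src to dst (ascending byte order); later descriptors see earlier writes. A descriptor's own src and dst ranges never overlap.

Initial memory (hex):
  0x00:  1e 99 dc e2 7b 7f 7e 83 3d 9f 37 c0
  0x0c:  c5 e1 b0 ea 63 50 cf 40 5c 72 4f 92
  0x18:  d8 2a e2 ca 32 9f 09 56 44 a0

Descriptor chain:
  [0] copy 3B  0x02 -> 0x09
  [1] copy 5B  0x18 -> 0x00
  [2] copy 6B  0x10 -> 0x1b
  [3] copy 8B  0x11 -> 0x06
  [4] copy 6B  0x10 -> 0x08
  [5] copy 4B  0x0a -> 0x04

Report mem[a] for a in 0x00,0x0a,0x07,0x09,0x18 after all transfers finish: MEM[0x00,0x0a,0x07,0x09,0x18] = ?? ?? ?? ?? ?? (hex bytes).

  after D0: wrote 3B at 0x09 = dce27b
  after D1: wrote 5B at 0x00 = d82ae2ca32
  after D2: wrote 6B at 0x1b = 6350cf405c72
  after D3: wrote 8B at 0x06 = 50cf405c724f92d8
  after D4: wrote 6B at 0x08 = 6350cf405c72
  after D5: wrote 4B at 0x04 = cf405c72
query mem[0x00]=0xd8, mem[0x0a]=0xcf, mem[0x07]=0x72, mem[0x09]=0x50, mem[0x18]=0xd8

MEM[0x00,0x0a,0x07,0x09,0x18] = d8 cf 72 50 d8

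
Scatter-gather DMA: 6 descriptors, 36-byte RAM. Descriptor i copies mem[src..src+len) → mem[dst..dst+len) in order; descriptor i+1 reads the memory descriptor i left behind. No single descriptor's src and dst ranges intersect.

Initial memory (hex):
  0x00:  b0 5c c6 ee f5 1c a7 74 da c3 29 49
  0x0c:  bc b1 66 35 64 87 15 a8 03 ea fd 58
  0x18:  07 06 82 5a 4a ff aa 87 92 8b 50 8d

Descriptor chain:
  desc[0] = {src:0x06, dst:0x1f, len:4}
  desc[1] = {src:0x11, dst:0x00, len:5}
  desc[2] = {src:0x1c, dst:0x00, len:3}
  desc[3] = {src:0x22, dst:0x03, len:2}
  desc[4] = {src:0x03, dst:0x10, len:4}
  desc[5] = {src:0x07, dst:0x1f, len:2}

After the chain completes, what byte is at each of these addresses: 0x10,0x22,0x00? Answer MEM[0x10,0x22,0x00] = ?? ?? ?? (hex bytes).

  after D0: wrote 4B at 0x1f = a774dac3
  after D1: wrote 5B at 0x00 = 8715a803ea
  after D2: wrote 3B at 0x00 = 4affaa
  after D3: wrote 2B at 0x03 = c38d
  after D4: wrote 4B at 0x10 = c38d1ca7
  after D5: wrote 2B at 0x1f = 74da
query mem[0x10]=0xc3, mem[0x22]=0xc3, mem[0x00]=0x4a

MEM[0x10,0x22,0x00] = c3 c3 4a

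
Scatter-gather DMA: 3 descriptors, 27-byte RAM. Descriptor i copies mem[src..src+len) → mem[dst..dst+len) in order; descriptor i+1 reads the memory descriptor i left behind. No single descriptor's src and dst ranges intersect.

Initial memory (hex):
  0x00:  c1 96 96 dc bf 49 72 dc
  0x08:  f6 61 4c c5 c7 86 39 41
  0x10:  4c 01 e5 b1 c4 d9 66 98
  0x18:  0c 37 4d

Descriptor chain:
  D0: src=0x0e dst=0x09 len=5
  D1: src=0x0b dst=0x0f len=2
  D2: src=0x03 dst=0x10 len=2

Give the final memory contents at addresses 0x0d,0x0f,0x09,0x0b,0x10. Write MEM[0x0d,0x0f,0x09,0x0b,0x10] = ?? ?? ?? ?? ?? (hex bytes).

  after D0: wrote 5B at 0x09 = 39414c01e5
  after D1: wrote 2B at 0x0f = 4c01
  after D2: wrote 2B at 0x10 = dcbf
query mem[0x0d]=0xe5, mem[0x0f]=0x4c, mem[0x09]=0x39, mem[0x0b]=0x4c, mem[0x10]=0xdc

MEM[0x0d,0x0f,0x09,0x0b,0x10] = e5 4c 39 4c dc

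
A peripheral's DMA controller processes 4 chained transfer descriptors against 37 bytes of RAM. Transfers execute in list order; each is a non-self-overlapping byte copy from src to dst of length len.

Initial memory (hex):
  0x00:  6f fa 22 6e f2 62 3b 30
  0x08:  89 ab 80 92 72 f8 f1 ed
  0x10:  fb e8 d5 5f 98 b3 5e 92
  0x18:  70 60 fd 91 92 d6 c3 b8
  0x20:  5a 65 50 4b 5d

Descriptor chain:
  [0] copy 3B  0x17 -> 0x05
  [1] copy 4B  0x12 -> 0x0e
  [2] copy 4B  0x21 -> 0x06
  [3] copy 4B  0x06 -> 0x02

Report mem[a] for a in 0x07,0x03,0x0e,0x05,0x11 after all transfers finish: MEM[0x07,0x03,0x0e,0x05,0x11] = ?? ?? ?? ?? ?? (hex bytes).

MEM[0x07,0x03,0x0e,0x05,0x11] = 50 50 d5 5d b3

#0 dst[0x05+3] := {0x92,0x70,0x60}
#1 dst[0x0e+4] := {0xd5,0x5f,0x98,0xb3}
#2 dst[0x06+4] := {0x65,0x50,0x4b,0x5d}
#3 dst[0x02+4] := {0x65,0x50,0x4b,0x5d}
query mem[0x07]=0x50, mem[0x03]=0x50, mem[0x0e]=0xd5, mem[0x05]=0x5d, mem[0x11]=0xb3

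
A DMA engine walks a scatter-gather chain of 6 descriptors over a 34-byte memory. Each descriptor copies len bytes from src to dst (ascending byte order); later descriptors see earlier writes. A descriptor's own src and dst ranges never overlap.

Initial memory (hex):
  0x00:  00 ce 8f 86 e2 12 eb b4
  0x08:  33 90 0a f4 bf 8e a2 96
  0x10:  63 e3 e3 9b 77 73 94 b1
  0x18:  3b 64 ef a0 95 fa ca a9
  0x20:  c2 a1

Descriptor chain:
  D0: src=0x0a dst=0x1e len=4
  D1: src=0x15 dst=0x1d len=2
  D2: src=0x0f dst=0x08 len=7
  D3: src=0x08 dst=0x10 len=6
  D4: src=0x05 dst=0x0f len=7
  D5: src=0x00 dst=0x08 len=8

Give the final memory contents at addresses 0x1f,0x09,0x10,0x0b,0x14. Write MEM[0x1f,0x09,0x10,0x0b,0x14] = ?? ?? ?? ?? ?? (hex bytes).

[0] 0x0a->0x1e len=4 : 0a f4 bf 8e
[1] 0x15->0x1d len=2 : 73 94
[2] 0x0f->0x08 len=7 : 96 63 e3 e3 9b 77 73
[3] 0x08->0x10 len=6 : 96 63 e3 e3 9b 77
[4] 0x05->0x0f len=7 : 12 eb b4 96 63 e3 e3
[5] 0x00->0x08 len=8 : 00 ce 8f 86 e2 12 eb b4
query mem[0x1f]=0xf4, mem[0x09]=0xce, mem[0x10]=0xeb, mem[0x0b]=0x86, mem[0x14]=0xe3

MEM[0x1f,0x09,0x10,0x0b,0x14] = f4 ce eb 86 e3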